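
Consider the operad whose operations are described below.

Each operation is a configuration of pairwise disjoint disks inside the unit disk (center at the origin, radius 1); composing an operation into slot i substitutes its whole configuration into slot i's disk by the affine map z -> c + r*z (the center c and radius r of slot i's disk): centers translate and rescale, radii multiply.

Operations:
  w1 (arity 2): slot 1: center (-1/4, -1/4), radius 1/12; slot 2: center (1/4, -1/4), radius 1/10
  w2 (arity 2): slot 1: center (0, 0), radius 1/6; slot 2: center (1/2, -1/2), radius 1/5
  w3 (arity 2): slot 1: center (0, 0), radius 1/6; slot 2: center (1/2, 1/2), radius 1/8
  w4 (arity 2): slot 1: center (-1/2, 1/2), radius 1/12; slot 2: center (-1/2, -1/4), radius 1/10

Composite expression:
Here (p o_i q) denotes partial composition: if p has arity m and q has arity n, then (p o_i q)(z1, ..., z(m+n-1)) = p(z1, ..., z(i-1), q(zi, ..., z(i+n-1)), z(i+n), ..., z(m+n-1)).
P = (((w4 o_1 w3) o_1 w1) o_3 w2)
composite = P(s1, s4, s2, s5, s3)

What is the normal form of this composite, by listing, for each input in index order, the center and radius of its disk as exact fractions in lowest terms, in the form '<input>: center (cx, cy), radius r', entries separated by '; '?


s1: center (-145/288, 143/288), radius 1/864; s2: center (-11/24, 13/24), radius 1/576; s3: center (-1/2, -1/4), radius 1/10; s4: center (-143/288, 143/288), radius 1/720; s5: center (-29/64, 103/192), radius 1/480

Only the slot chain above each s matters under w4; compose those maps.
s1: after 3 affine steps, its disk has center (-145/288, 143/288), radius 1/864
s4: after 3 affine steps, its disk has center (-143/288, 143/288), radius 1/720
s2: after 3 affine steps, its disk has center (-11/24, 13/24), radius 1/576
s5: after 3 affine steps, its disk has center (-29/64, 103/192), radius 1/480
s3: after 1 affine step, its disk has center (-1/2, -1/4), radius 1/10


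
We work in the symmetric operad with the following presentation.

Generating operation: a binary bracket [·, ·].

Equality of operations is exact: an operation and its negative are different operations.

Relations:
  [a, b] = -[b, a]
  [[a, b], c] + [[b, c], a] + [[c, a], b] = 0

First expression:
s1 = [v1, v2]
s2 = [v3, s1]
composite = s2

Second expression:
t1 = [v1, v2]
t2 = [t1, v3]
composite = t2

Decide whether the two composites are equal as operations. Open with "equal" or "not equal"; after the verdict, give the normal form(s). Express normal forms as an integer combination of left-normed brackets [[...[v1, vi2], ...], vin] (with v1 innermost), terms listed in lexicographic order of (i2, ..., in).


not equal: they reduce to -[[v1, v2], v3] and [[v1, v2], v3]

The first expression reduces to -[[v1, v2], v3]
The second expression reduces to [[v1, v2], v3]
No match — not equal.


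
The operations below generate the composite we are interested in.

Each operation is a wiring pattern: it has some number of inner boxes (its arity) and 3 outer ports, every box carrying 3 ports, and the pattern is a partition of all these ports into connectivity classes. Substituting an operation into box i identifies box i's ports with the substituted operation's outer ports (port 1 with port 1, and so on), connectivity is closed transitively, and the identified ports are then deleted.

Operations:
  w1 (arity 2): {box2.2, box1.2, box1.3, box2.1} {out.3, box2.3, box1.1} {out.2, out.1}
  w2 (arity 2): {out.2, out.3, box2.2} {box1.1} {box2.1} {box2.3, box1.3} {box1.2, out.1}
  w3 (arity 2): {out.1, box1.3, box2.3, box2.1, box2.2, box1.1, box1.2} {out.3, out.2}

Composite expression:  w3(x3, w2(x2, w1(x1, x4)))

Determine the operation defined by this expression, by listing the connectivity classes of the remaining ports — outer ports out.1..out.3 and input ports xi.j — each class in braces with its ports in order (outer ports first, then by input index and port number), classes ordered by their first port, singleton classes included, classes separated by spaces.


{out.1, x2.2, x3.1, x3.2, x3.3} {out.2, out.3} {x1.1, x2.3, x4.3} {x1.2, x1.3, x4.1, x4.2} {x2.1}

Two ports join when wires chain via w3-identified ports.
after w1, the pattern on (x1, x4) reads {out.1, out.2} {out.3, x1.1, x4.3} {x1.2, x1.3, x4.1, x4.2} (out.j = its outer ports)
after w2, the pattern on (x2, x1, x4) reads {out.1, x2.2} {out.2, out.3} {x1.1, x2.3, x4.3} {x1.2, x1.3, x4.1, x4.2} {x2.1} (out.j = its outer ports)
after w3, the pattern on (x3, x2, x1, x4) reads {out.1, x2.2, x3.1, x3.2, x3.3} {out.2, out.3} {x1.1, x2.3, x4.3} {x1.2, x1.3, x4.1, x4.2} {x2.1} (out.j = its outer ports)


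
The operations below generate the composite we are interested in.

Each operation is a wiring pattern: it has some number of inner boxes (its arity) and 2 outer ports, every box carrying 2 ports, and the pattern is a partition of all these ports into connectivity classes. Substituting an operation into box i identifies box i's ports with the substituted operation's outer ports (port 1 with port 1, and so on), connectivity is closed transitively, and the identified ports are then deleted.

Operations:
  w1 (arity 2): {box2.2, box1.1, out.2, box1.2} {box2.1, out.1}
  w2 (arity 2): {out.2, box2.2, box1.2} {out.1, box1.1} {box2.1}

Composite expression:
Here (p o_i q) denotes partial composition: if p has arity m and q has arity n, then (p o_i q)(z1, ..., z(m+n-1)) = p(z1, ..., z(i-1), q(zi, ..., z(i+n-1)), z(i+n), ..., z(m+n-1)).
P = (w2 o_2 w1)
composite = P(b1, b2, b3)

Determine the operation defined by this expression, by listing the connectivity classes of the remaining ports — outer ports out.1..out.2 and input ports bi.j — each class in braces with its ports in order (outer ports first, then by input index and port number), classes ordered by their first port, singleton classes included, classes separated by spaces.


{out.1, b1.1} {out.2, b1.2, b2.1, b2.2, b3.2} {b3.1}

After gluing at w2, chains via deleted ports link the b-ports.
stage w1: inputs (b2, b3), connectivity {out.1, b3.1} {out.2, b2.1, b2.2, b3.2}, out.j its boundary
stage w2: inputs (b1, b2, b3), connectivity {out.1, b1.1} {out.2, b1.2, b2.1, b2.2, b3.2} {b3.1}, out.j its boundary


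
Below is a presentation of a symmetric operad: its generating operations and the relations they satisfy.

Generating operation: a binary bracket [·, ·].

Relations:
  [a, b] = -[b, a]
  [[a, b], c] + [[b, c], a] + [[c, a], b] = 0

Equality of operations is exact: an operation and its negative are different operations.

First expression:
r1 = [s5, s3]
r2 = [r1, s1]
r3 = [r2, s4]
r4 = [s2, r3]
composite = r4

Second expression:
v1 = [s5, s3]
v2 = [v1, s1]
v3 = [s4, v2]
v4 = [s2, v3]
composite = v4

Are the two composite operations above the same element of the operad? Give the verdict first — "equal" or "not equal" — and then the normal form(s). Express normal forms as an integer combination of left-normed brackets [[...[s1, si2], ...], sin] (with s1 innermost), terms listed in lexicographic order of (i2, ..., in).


not equal; the first gives -[[[[s1, s3], s5], s4], s2] + [[[[s1, s5], s3], s4], s2] and the second [[[[s1, s3], s5], s4], s2] - [[[[s1, s5], s3], s4], s2]


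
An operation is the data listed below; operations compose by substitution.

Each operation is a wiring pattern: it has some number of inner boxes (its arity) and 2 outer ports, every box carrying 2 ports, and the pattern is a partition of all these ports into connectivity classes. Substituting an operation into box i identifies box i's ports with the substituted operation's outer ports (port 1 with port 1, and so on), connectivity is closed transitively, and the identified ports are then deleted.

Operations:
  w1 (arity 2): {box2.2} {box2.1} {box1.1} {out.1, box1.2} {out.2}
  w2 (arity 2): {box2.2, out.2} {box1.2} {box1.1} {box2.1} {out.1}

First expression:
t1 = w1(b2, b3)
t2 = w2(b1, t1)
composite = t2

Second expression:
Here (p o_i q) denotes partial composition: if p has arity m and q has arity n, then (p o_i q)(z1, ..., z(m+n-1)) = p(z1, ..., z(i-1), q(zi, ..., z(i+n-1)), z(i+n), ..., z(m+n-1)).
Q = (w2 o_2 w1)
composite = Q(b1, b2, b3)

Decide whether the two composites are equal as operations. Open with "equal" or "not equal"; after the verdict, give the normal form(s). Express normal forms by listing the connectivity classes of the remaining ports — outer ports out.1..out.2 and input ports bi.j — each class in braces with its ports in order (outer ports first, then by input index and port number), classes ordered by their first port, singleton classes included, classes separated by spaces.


In normal form, the first expression is {out.1} {out.2} {b1.1} {b1.2} {b2.1} {b2.2} {b3.1} {b3.2}
In normal form, the second expression is {out.1} {out.2} {b1.1} {b1.2} {b2.1} {b2.2} {b3.1} {b3.2}
Same normal form: equal.

equal; both compose to {out.1} {out.2} {b1.1} {b1.2} {b2.1} {b2.2} {b3.1} {b3.2}


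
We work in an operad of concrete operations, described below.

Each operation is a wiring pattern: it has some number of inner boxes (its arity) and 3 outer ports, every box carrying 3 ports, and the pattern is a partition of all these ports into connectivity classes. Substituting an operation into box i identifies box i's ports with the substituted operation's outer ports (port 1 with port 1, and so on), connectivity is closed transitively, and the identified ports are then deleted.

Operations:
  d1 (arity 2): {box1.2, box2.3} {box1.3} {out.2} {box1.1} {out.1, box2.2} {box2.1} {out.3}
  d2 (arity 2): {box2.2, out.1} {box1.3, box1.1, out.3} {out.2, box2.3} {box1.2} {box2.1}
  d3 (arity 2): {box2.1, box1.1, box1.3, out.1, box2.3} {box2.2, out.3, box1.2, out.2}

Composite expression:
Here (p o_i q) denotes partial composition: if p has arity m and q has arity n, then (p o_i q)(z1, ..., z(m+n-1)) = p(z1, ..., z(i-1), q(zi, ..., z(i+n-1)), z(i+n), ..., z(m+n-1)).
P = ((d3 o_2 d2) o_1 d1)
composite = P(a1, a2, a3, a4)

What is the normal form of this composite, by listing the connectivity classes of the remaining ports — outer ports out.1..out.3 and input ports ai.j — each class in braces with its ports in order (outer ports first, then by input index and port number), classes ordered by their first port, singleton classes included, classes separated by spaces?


Substituting into d3 glues patterns; closure does the rest.
stage d1: inputs (a1, a2), connectivity {out.1, a2.2} {out.2} {out.3} {a1.1} {a1.2, a2.3} {a1.3} {a2.1}, out.j its boundary
stage d2: inputs (a3, a4), connectivity {out.1, a4.2} {out.2, a4.3} {out.3, a3.1, a3.3} {a3.2} {a4.1}, out.j its boundary
stage d3: inputs (a1, a2, a3, a4), connectivity {out.1, a2.2, a3.1, a3.3, a4.2} {out.2, out.3, a4.3} {a1.1} {a1.2, a2.3} {a1.3} {a2.1} {a3.2} {a4.1}, out.j its boundary

{out.1, a2.2, a3.1, a3.3, a4.2} {out.2, out.3, a4.3} {a1.1} {a1.2, a2.3} {a1.3} {a2.1} {a3.2} {a4.1}


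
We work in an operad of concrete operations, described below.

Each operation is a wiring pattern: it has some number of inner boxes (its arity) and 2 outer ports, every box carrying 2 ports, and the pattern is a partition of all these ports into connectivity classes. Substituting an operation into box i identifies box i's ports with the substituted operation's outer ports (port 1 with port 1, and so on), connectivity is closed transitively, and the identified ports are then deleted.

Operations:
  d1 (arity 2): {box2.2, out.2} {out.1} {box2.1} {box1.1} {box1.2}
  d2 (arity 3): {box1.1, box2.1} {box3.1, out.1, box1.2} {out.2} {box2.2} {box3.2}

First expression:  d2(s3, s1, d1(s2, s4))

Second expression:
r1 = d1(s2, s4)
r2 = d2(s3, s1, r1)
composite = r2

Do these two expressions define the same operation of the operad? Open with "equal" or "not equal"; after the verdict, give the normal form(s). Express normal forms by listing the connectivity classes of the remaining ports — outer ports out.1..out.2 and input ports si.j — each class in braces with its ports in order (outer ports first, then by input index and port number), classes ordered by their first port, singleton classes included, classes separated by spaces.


equal; both compose to {out.1, s3.2} {out.2} {s1.1, s3.1} {s1.2} {s2.1} {s2.2} {s4.1} {s4.2}

Reducing the first expression gives {out.1, s3.2} {out.2} {s1.1, s3.1} {s1.2} {s2.1} {s2.2} {s4.1} {s4.2}
Reducing the second expression gives {out.1, s3.2} {out.2} {s1.1, s3.1} {s1.2} {s2.1} {s2.2} {s4.1} {s4.2}
One common form — equal.


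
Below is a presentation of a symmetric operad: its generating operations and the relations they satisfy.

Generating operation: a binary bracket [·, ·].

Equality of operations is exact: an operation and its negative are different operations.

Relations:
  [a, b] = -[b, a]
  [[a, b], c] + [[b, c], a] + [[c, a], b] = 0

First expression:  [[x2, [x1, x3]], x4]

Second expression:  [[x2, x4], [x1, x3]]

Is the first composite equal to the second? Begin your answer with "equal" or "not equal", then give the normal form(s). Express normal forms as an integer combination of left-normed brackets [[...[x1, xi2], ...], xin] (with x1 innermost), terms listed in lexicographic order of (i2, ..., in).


not equal: they reduce to -[[[x1, x3], x2], x4] and -[[[x1, x3], x2], x4] + [[[x1, x3], x4], x2]

Reducing the first expression gives -[[[x1, x3], x2], x4]
Reducing the second expression gives -[[[x1, x3], x2], x4] + [[[x1, x3], x4], x2]
Different reductions; not equal.


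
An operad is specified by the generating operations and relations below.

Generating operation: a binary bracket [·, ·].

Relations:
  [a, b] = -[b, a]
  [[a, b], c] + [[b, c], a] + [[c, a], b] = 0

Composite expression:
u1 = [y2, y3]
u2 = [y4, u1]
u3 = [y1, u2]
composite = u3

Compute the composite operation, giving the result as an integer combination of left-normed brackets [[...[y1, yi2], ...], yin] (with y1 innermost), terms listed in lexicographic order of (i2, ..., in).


-[[[y1, y2], y3], y4] + [[[y1, y3], y2], y4] + [[[y1, y4], y2], y3] - [[[y1, y4], y3], y2]

In the tensor algebra, words opening y1 carry the y1-anchored form.
Composite bracket: [y1, [y4, [y2, y3]]]
Under [a, b] = ab - ba we get 8 signed associative words (2^3 = 8).
The y1-initial words carry the normal form:
  y1y2y3y4 (sign -1) contributes -[[[y1, y2], y3], y4]
  y1y3y2y4 (sign +1) contributes +[[[y1, y3], y2], y4]
  y1y4y2y3 (sign +1) contributes +[[[y1, y4], y2], y3]
  y1y4y3y2 (sign -1) contributes -[[[y1, y4], y3], y2]


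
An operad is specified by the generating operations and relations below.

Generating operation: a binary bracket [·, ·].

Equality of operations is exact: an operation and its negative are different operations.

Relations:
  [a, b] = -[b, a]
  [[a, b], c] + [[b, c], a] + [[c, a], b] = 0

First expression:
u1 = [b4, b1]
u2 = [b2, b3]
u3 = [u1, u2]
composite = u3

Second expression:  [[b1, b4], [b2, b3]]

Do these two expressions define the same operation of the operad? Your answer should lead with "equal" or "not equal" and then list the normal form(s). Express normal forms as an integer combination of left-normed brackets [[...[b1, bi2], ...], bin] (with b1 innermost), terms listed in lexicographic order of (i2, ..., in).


not equal — first -[[[b1, b4], b2], b3] + [[[b1, b4], b3], b2], second [[[b1, b4], b2], b3] - [[[b1, b4], b3], b2]

The first expression, normalized: -[[[b1, b4], b2], b3] + [[[b1, b4], b3], b2]
The second expression, normalized: [[[b1, b4], b2], b3] - [[[b1, b4], b3], b2]
The forms do not match — not equal.


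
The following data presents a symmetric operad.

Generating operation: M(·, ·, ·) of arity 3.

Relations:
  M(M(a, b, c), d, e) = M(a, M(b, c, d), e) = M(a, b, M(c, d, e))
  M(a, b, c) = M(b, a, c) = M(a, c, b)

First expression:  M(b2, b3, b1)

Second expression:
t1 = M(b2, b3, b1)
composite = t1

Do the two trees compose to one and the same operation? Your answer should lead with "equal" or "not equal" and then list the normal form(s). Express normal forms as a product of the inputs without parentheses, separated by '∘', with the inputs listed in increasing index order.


equal: each reduces to b1 ∘ b2 ∘ b3

Reducing the first expression gives b1 ∘ b2 ∘ b3
Reducing the second expression gives b1 ∘ b2 ∘ b3
Both agree, so they are equal.


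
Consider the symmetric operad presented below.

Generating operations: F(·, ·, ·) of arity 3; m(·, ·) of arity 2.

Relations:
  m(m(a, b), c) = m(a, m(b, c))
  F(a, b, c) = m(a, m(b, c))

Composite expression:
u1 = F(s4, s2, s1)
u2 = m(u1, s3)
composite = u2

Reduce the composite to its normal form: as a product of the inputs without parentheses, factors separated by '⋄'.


s4 ⋄ s2 ⋄ s1 ⋄ s3


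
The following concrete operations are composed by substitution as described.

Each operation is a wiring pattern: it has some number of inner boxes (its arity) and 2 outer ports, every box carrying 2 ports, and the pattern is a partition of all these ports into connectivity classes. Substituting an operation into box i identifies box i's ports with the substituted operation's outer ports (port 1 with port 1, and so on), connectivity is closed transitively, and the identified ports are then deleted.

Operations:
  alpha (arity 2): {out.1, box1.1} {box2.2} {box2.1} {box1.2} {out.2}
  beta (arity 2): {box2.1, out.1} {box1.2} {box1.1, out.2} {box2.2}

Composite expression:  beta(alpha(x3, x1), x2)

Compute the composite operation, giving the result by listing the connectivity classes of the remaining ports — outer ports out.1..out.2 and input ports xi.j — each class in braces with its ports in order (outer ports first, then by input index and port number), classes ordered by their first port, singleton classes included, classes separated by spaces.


{out.1, x2.1} {out.2, x3.1} {x1.1} {x1.2} {x2.2} {x3.2}

Treat the ports identified at beta as solder joints: merge, then drop.
alpha over (x3, x1) gives {out.1, x3.1} {out.2} {x1.1} {x1.2} {x3.2}, out.j being that stage's outer ports
beta over (x3, x1, x2) gives {out.1, x2.1} {out.2, x3.1} {x1.1} {x1.2} {x2.2} {x3.2}, out.j being that stage's outer ports


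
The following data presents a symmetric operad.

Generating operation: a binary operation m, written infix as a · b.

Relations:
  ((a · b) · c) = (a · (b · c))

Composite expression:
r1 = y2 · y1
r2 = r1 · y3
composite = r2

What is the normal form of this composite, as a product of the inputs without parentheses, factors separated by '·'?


y2 · y1 · y3

Every regrouping of m is equal, so read the y-inputs in written order.
(y2 · y1) unparenthesizes to y2 · y1
((y2 · y1) · y3) unparenthesizes to y2 · y1 · y3


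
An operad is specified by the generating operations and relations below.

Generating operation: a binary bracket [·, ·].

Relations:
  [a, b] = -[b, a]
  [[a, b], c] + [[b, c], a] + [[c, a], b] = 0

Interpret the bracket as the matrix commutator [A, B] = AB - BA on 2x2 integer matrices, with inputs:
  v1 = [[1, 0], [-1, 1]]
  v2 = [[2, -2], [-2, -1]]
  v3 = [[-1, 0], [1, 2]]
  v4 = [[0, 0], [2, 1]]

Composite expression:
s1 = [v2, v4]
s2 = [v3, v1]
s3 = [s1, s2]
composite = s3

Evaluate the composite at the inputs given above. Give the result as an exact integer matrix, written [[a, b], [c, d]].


[v2, v4] = [[-4, -2], [-4, 4]]
[v3, v1] = [[0, 0], [-3, 0]]
[[v2, v4], [v3, v1]] = [[6, 0], [-24, -6]]

[[6, 0], [-24, -6]]


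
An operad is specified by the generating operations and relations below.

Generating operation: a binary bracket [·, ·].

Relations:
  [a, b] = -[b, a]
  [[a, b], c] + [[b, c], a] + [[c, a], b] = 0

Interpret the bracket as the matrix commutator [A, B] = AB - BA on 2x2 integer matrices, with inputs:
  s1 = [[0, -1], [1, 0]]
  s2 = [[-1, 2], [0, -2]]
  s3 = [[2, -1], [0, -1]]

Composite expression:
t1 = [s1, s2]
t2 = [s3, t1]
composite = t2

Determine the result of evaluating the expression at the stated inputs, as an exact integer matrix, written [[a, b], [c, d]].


[[-1, -1], [-3, 1]]


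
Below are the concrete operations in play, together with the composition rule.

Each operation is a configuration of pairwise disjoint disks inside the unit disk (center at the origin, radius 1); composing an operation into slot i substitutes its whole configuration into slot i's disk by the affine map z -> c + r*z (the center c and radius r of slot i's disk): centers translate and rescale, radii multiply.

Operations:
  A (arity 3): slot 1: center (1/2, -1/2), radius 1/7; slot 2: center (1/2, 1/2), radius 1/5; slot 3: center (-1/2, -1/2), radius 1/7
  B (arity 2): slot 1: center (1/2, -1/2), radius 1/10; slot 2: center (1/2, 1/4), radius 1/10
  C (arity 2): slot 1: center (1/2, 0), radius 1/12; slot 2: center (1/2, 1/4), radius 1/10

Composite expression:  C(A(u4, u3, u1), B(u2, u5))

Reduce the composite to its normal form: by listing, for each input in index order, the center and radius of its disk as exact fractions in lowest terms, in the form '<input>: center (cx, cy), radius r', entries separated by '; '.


u1: center (11/24, -1/24), radius 1/84; u2: center (11/20, 1/5), radius 1/100; u3: center (13/24, 1/24), radius 1/60; u4: center (13/24, -1/24), radius 1/84; u5: center (11/20, 11/40), radius 1/100

Follow each u-input down from C: c' goes to c + r*c', radius to r*r'.
for u4, the 2-step affine chain lands on center (13/24, -1/24), radius 1/84
for u3, the 2-step affine chain lands on center (13/24, 1/24), radius 1/60
for u1, the 2-step affine chain lands on center (11/24, -1/24), radius 1/84
for u2, the 2-step affine chain lands on center (11/20, 1/5), radius 1/100
for u5, the 2-step affine chain lands on center (11/20, 11/40), radius 1/100


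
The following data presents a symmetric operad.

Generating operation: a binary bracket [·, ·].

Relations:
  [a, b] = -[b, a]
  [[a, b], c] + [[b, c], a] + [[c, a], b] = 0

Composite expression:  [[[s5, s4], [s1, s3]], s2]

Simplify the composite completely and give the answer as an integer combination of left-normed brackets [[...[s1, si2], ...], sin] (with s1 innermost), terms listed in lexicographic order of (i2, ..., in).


[[[[s1, s3], s4], s5], s2] - [[[[s1, s3], s5], s4], s2]

A multilinear Lie element is pinned by s1-initial words (s1 innermost).
Composite bracket: [[[s5, s4], [s1, s3]], s2]
Each bracket splits as ab - ba, giving 16 signed words (2^4 = 16).
Only words starting with s1 matter:
  word s1s3s4s5s2 has sign +1, contributing +[[[[s1, s3], s4], s5], s2]
  word s1s3s5s4s2 has sign -1, contributing -[[[[s1, s3], s5], s4], s2]


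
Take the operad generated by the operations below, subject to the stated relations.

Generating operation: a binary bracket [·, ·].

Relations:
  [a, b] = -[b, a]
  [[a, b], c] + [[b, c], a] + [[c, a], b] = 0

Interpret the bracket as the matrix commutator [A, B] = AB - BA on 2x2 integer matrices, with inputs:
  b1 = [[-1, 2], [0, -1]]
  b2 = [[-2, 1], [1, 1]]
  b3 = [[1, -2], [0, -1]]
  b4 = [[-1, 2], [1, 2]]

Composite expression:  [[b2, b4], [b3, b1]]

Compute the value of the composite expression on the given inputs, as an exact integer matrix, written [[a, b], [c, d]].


[[0, -8], [0, 0]]


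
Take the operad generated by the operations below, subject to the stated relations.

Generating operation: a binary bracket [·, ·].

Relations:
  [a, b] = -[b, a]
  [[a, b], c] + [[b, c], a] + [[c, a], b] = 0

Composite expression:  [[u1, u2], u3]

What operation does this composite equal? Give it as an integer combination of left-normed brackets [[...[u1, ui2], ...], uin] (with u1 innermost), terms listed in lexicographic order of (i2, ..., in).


[[u1, u2], u3]

Skip Jacobi rewriting: expand, keep u1-initial words, read off terms.
Composite bracket: [[u1, u2], u3]
Each bracket splits as ab - ba, giving 4 signed words (2^2 = 4).
The u1-initial words carry the normal form:
  u1u2u3 appears with sign +1, giving the term +[[u1, u2], u3]


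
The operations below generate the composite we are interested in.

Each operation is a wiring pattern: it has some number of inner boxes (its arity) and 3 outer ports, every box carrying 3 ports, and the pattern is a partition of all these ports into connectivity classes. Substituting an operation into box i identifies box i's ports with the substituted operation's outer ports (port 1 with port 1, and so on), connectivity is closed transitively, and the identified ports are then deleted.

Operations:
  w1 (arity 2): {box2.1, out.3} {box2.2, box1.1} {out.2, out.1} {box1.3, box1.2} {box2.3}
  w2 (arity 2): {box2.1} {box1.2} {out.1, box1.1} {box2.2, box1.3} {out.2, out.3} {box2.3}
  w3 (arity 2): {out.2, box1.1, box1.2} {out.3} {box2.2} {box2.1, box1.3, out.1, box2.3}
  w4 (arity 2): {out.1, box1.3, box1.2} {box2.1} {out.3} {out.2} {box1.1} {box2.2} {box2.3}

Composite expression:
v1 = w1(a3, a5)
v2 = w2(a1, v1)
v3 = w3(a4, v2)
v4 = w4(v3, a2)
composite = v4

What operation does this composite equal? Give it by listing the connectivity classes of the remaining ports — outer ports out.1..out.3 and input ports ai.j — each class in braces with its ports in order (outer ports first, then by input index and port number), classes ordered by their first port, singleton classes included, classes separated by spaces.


{out.1, a4.1, a4.2} {out.2} {out.3} {a1.1, a4.3} {a1.2} {a1.3} {a2.1} {a2.2} {a2.3} {a3.1, a5.2} {a3.2, a3.3} {a5.1} {a5.3}

Treat the ports identified at w4 as solder joints: merge, then drop.
composing w1 on (a3, a5), with out.j its own outer ports: {out.1, out.2} {out.3, a5.1} {a3.1, a5.2} {a3.2, a3.3} {a5.3}
composing w2 on (a1, a3, a5), with out.j its own outer ports: {out.1, a1.1} {out.2, out.3} {a1.2} {a1.3} {a3.1, a5.2} {a3.2, a3.3} {a5.1} {a5.3}
composing w3 on (a4, a1, a3, a5), with out.j its own outer ports: {out.1, a1.1, a4.3} {out.2, a4.1, a4.2} {out.3} {a1.2} {a1.3} {a3.1, a5.2} {a3.2, a3.3} {a5.1} {a5.3}
composing w4 on (a4, a1, a3, a5, a2), with out.j its own outer ports: {out.1, a4.1, a4.2} {out.2} {out.3} {a1.1, a4.3} {a1.2} {a1.3} {a2.1} {a2.2} {a2.3} {a3.1, a5.2} {a3.2, a3.3} {a5.1} {a5.3}


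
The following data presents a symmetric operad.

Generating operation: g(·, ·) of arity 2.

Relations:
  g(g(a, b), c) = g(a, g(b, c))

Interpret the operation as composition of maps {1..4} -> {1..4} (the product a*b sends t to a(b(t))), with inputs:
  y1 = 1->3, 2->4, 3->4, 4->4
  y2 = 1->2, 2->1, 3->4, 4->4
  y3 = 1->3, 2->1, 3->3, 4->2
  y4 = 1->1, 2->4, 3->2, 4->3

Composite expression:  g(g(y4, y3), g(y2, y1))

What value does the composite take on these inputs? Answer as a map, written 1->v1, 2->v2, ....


1->4, 2->4, 3->4, 4->4

g(y4, y3) = 1->2, 2->1, 3->2, 4->4
g(y2, y1) = 1->4, 2->4, 3->4, 4->4
g(g(y4, y3), g(y2, y1)) = 1->4, 2->4, 3->4, 4->4


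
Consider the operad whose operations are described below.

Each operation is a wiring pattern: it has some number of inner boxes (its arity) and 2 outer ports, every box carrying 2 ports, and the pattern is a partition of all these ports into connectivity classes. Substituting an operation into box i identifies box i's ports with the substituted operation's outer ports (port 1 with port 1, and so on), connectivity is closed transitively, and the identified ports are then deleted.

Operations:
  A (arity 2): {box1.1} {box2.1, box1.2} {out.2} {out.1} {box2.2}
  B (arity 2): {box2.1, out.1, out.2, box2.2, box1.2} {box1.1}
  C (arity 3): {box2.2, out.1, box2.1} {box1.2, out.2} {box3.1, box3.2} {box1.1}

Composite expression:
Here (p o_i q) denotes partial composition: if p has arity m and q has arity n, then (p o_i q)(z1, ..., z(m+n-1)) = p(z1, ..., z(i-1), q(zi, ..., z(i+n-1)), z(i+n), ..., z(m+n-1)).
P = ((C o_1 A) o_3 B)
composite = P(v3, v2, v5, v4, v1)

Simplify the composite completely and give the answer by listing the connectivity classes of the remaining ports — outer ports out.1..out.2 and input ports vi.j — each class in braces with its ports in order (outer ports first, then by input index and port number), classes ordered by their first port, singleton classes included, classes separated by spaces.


Reachability decides: close wires over C-identified ports.
stage A: inputs (v3, v2), connectivity {out.1} {out.2} {v2.1, v3.2} {v2.2} {v3.1}, out.j its boundary
stage B: inputs (v5, v4), connectivity {out.1, out.2, v4.1, v4.2, v5.2} {v5.1}, out.j its boundary
stage C: inputs (v3, v2, v5, v4, v1), connectivity {out.1, v4.1, v4.2, v5.2} {out.2} {v1.1, v1.2} {v2.1, v3.2} {v2.2} {v3.1} {v5.1}, out.j its boundary

{out.1, v4.1, v4.2, v5.2} {out.2} {v1.1, v1.2} {v2.1, v3.2} {v2.2} {v3.1} {v5.1}


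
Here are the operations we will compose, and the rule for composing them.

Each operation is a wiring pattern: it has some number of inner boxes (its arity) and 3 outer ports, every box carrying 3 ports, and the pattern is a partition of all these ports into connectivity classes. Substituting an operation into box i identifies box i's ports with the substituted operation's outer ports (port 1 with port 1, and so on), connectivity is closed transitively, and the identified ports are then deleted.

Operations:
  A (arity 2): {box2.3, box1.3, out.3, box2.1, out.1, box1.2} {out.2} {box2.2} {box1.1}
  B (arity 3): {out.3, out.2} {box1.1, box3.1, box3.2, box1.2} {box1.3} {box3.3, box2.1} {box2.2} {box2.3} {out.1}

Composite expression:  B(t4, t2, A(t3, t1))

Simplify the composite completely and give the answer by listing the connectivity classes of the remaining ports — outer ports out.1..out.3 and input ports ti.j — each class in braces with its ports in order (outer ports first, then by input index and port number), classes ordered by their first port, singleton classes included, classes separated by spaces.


{out.1} {out.2, out.3} {t1.1, t1.3, t2.1, t3.2, t3.3, t4.1, t4.2} {t1.2} {t2.2} {t2.3} {t3.1} {t4.3}

After gluing at B, chains via deleted ports link the t-ports.
after A, the pattern on (t3, t1) reads {out.1, out.3, t1.1, t1.3, t3.2, t3.3} {out.2} {t1.2} {t3.1} (out.j = its outer ports)
after B, the pattern on (t4, t2, t3, t1) reads {out.1} {out.2, out.3} {t1.1, t1.3, t2.1, t3.2, t3.3, t4.1, t4.2} {t1.2} {t2.2} {t2.3} {t3.1} {t4.3} (out.j = its outer ports)


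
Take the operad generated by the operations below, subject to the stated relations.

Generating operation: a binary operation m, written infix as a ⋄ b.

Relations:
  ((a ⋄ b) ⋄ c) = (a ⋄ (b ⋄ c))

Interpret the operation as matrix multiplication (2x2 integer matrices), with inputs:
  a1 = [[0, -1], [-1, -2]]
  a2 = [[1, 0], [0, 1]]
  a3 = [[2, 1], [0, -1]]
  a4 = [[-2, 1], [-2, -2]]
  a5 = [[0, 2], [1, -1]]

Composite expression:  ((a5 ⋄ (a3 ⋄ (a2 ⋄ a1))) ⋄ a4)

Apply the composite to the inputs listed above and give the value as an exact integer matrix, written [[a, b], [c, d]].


(a2 ⋄ a1) = [[0, -1], [-1, -2]]
(a3 ⋄ (a2 ⋄ a1)) = [[-1, -4], [1, 2]]
(a5 ⋄ (a3 ⋄ (a2 ⋄ a1))) = [[2, 4], [-2, -6]]
((a5 ⋄ (a3 ⋄ (a2 ⋄ a1))) ⋄ a4) = [[-12, -6], [16, 10]]

[[-12, -6], [16, 10]]


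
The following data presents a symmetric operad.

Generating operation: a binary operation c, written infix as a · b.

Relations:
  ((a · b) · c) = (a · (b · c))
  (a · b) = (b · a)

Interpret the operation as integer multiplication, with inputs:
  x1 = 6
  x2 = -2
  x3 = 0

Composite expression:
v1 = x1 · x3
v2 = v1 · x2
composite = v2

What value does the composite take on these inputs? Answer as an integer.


0


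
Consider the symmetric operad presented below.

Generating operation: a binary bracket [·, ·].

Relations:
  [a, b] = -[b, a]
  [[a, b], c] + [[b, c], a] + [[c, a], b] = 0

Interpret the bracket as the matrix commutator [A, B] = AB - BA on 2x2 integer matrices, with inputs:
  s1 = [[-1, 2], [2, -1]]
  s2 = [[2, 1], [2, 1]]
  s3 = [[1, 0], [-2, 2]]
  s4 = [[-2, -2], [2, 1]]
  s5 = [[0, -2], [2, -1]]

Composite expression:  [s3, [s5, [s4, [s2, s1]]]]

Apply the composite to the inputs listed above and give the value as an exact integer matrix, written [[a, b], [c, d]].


[[-28, 14], [-210, 28]]

[s2, s1] = [[-2, 2], [-2, 2]]
[s4, [s2, s1]] = [[0, -14], [-14, 0]]
[s5, [s4, [s2, s1]]] = [[56, -14], [14, -56]]
[s3, [s5, [s4, [s2, s1]]]] = [[-28, 14], [-210, 28]]


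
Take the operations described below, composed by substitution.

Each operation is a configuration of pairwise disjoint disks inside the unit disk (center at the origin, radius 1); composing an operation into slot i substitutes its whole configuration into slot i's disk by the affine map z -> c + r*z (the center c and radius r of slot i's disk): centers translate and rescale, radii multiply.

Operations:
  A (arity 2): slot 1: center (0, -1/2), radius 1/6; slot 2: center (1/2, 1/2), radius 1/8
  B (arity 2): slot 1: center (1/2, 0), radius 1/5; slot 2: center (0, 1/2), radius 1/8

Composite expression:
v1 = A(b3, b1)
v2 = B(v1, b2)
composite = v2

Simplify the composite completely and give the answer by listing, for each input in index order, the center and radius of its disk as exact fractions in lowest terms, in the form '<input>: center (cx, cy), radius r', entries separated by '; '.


b1: center (3/5, 1/10), radius 1/40; b2: center (0, 1/2), radius 1/8; b3: center (1/2, -1/10), radius 1/30

Affine substitution under B: radii multiply and b-centers shift.
b3: after 2 affine steps, its disk has center (1/2, -1/10), radius 1/30
b1: after 2 affine steps, its disk has center (3/5, 1/10), radius 1/40
b2: after 1 affine step, its disk has center (0, 1/2), radius 1/8


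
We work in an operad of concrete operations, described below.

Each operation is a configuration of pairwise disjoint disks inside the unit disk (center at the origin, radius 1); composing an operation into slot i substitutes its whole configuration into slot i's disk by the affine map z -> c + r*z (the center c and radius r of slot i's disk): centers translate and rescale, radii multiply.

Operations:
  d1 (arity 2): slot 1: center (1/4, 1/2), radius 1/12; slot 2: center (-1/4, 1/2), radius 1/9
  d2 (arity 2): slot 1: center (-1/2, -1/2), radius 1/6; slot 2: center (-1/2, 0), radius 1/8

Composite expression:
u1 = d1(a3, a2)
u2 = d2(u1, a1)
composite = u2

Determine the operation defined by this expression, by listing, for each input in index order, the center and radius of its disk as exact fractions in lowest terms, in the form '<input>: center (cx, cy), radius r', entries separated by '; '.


a1: center (-1/2, 0), radius 1/8; a2: center (-13/24, -5/12), radius 1/54; a3: center (-11/24, -5/12), radius 1/72

Nesting under d2 composes maps z -> c + r*z down each a-path.
input a3: composing its 2 substitution steps yields center (-11/24, -5/12), radius 1/72
input a2: composing its 2 substitution steps yields center (-13/24, -5/12), radius 1/54
input a1: composing its 1 substitution step yields center (-1/2, 0), radius 1/8


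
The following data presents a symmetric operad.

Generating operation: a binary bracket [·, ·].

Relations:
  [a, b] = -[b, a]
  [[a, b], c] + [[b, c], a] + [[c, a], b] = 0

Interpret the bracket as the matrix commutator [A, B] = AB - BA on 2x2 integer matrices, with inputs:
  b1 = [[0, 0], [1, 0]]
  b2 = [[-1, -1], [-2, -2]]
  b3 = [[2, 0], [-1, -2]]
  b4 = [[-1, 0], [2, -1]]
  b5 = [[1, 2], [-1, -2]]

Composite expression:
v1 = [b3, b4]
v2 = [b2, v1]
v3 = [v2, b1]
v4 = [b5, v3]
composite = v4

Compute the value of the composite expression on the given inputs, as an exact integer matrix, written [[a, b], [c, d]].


[[-32, 0], [48, 32]]


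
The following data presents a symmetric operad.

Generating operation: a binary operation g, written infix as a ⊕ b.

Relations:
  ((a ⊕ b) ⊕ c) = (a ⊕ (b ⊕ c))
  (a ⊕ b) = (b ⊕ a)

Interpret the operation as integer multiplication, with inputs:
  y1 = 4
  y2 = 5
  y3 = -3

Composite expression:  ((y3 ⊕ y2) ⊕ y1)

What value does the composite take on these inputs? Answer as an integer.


-60

(y3 ⊕ y2) = -15
((y3 ⊕ y2) ⊕ y1) = -60


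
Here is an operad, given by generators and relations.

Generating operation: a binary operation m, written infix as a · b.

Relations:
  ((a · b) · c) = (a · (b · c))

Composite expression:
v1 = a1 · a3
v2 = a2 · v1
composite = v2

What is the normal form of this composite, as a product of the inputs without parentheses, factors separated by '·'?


a2 · a1 · a3

Associativity of m dissolves the nesting; only the a-input order survives.
(a1 · a3) reduces to a1 · a3
(a2 · (a1 · a3)) reduces to a2 · a1 · a3


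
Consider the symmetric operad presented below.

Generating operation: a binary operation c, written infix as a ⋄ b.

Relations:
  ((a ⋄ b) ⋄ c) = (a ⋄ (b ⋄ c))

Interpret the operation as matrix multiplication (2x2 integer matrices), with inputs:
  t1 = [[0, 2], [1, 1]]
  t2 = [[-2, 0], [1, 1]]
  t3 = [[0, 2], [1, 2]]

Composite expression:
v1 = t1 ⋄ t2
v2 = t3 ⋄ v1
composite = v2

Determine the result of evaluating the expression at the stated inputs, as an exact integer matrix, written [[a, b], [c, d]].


(t1 ⋄ t2) = [[2, 2], [-1, 1]]
(t3 ⋄ (t1 ⋄ t2)) = [[-2, 2], [0, 4]]

[[-2, 2], [0, 4]]


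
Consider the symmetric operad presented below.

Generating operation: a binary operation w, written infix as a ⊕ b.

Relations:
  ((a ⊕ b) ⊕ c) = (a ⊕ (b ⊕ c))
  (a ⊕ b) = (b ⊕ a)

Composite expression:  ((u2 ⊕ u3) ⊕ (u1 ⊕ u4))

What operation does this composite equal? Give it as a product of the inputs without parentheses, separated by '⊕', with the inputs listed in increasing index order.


u1 ⊕ u2 ⊕ u3 ⊕ u4

Reordering under w is free, so list the u-inputs canonically.
(u2 ⊕ u3) flattens to u2 ⊕ u3
(u1 ⊕ u4) flattens to u1 ⊕ u4
((u2 ⊕ u3) ⊕ (u1 ⊕ u4)) flattens to u2 ⊕ u3 ⊕ u1 ⊕ u4
commutativity sorts the factors: u1 ⊕ u2 ⊕ u3 ⊕ u4


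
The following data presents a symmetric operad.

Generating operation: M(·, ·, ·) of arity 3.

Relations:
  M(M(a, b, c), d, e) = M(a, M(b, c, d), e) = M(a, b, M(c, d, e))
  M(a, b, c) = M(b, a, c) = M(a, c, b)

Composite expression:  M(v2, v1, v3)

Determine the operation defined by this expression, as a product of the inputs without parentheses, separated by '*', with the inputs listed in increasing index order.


v1 * v2 * v3

Key point: M commutes, so take the v-inputs in any fixed order.
M(v2, v1, v3) reduces to v2 * v1 * v3
reordering the factors by index: v1 * v2 * v3


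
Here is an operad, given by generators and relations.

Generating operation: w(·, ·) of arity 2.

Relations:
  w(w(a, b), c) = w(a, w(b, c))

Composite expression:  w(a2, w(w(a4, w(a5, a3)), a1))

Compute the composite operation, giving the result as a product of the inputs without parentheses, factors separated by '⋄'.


Key point: w is associative — brackets drop, the a-order remains.
w(a5, a3) unparenthesizes to a5 ⋄ a3
w(a4, w(a5, a3)) unparenthesizes to a4 ⋄ a5 ⋄ a3
w(w(a4, w(a5, a3)), a1) unparenthesizes to a4 ⋄ a5 ⋄ a3 ⋄ a1
w(a2, w(w(a4, w(a5, a3)), a1)) unparenthesizes to a2 ⋄ a4 ⋄ a5 ⋄ a3 ⋄ a1

a2 ⋄ a4 ⋄ a5 ⋄ a3 ⋄ a1


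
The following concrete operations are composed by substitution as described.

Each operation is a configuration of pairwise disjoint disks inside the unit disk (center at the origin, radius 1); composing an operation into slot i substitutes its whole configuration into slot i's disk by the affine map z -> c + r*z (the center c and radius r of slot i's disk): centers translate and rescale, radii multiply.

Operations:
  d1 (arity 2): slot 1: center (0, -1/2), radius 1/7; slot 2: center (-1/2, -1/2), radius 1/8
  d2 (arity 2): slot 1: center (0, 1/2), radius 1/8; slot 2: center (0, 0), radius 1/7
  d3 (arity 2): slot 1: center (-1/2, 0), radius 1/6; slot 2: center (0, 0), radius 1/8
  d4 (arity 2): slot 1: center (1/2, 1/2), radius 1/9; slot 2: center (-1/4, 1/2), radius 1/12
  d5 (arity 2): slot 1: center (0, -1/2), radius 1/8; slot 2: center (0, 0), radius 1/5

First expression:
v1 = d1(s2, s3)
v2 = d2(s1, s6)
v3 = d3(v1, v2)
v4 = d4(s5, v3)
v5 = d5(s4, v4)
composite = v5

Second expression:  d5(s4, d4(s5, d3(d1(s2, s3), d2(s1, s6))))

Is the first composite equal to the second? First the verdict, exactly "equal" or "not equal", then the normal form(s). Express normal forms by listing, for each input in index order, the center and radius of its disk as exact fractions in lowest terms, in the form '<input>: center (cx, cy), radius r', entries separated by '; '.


In normal form, the first expression is s1: center (-1/20, 97/960), radius 1/3840; s2: center (-7/120, 71/720), radius 1/2520; s3: center (-43/720, 71/720), radius 1/2880; s4: center (0, -1/2), radius 1/8; s5: center (1/10, 1/10), radius 1/45; s6: center (-1/20, 1/10), radius 1/3360
In normal form, the second expression is s1: center (-1/20, 97/960), radius 1/3840; s2: center (-7/120, 71/720), radius 1/2520; s3: center (-43/720, 71/720), radius 1/2880; s4: center (0, -1/2), radius 1/8; s5: center (1/10, 1/10), radius 1/45; s6: center (-1/20, 1/10), radius 1/3360
One common form — equal.

equal; the common form is s1: center (-1/20, 97/960), radius 1/3840; s2: center (-7/120, 71/720), radius 1/2520; s3: center (-43/720, 71/720), radius 1/2880; s4: center (0, -1/2), radius 1/8; s5: center (1/10, 1/10), radius 1/45; s6: center (-1/20, 1/10), radius 1/3360
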